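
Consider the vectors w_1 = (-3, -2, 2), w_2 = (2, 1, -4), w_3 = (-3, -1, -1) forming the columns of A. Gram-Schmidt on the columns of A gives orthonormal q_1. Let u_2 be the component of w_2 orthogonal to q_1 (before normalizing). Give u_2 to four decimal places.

w_1 = (-3, -2, 2); ‖w_1‖ = 4.1231, so q_1 = (-0.7276, -0.4851, 0.4851).
q_1·w_2 = (-0.7276)·2 + (-0.4851)·1 + 0.4851·(-4) = -3.8806.
u_2 = w_2 + 3.8806·q_1 = (-0.8235, -0.8824, -2.1176).

u_2 = (-0.8235, -0.8824, -2.1176)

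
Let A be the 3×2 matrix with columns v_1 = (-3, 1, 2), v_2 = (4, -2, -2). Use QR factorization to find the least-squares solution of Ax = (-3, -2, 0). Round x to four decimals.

x = (2.0000, 1.1667)

v_1 = (-3, 1, 2); ‖v_1‖ = 3.7417, so e_1 = (-0.8018, 0.2673, 0.5345).
e_1·v_2 = (-0.8018)·4 + 0.2673·(-2) + 0.5345·(-2) = -4.8107.
u_2 = v_2 + 4.8107·e_1 = (0.1429, -0.7143, 0.5714).
‖u_2‖ = 0.9258, so e_2 = (0.1543, -0.7715, 0.6172).
Qᵀb = (1.8708, 1.0801).
Back-substitute: x_2 = 1.0801/0.9258 = 1.1667.
x_1 = (1.8708 + 4.8107·1.1667)/3.7417 = 2.0000.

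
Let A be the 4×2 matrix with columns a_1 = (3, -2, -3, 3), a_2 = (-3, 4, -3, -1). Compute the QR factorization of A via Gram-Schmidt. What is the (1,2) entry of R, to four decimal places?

a_1 = (3, -2, -3, 3); ‖a_1‖ = 5.5678, so e_1 = (0.5388, -0.3592, -0.5388, 0.5388).
r_{12} = e_1·a_2 = -1.9757.

r_{12} = -1.9757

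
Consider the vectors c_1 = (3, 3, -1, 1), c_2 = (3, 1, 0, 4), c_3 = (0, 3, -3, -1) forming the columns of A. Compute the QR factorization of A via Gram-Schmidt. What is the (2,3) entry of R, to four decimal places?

r_{23} = -2.6974

q_1 = c_1/‖c_1‖ = (3, 3, -1, 1)/4.4721 = (0.6708, 0.6708, -0.2236, 0.2236).
r_{12} = q_1·c_2 = 3.5777.
u_2 = c_2 − 3.5777·q_1 = (0.6000, -1.4000, 0.8000, 3.2000).
‖u_2‖ = 3.6332, so q_2 = (0.1651, -0.3853, 0.2202, 0.8808).
r_{23} = q_2·c_3 = -2.6974.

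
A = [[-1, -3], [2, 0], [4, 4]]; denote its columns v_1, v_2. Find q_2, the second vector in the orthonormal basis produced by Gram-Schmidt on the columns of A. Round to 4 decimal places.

q_2 = (-0.7498, -0.6475, 0.1363)

q_1 = v_1/‖v_1‖ = (-1, 2, 4)/4.5826 = (-0.2182, 0.4364, 0.8729).
r_{12} = q_1·v_2 = 4.1461.
u_2 = v_2 − 4.1461·q_1 = (-2.0952, -1.8095, 0.3810).
‖u_2‖ = 2.7946, so q_2 = (-0.7498, -0.6475, 0.1363).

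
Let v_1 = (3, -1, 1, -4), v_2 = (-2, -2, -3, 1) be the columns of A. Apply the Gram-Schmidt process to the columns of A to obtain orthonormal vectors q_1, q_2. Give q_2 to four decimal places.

v_1 = (3, -1, 1, -4); ‖v_1‖ = 5.1962, so q_1 = (0.5774, -0.1925, 0.1925, -0.7698).
q_1·v_2 = 0.5774·(-2) + (-0.1925)·(-2) + 0.1925·(-3) + (-0.7698)·1 = -2.1170.
u_2 = v_2 + 2.1170·q_1 = (-0.7778, -2.4074, -2.5926, -0.6296).
‖u_2‖ = 3.6768, so q_2 = (-0.2115, -0.6548, -0.7051, -0.1712).

q_2 = (-0.2115, -0.6548, -0.7051, -0.1712)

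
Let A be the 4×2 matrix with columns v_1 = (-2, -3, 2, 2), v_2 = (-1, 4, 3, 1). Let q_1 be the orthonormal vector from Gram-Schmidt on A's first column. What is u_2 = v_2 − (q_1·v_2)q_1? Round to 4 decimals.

u_2 = (-1.1905, 3.7143, 3.1905, 1.1905)

q_1 = v_1/‖v_1‖ = (-2, -3, 2, 2)/4.5826 = (-0.4364, -0.6547, 0.4364, 0.4364).
r_{12} = q_1·v_2 = -0.4364.
u_2 = v_2 + 0.4364·q_1 = (-1.1905, 3.7143, 3.1905, 1.1905).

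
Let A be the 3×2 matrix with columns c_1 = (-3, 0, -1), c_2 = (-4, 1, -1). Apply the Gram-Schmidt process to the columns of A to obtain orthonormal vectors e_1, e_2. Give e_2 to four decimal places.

c_1 = (-3, 0, -1); ‖c_1‖ = 3.1623, so e_1 = (-0.9487, 0.0000, -0.3162).
e_1·c_2 = (-0.9487)·(-4) + 0.0000·1 + (-0.3162)·(-1) = 4.1110.
u_2 = c_2 − 4.1110·e_1 = (-0.1000, 1.0000, 0.3000).
‖u_2‖ = 1.0488, so e_2 = (-0.0953, 0.9535, 0.2860).

e_2 = (-0.0953, 0.9535, 0.2860)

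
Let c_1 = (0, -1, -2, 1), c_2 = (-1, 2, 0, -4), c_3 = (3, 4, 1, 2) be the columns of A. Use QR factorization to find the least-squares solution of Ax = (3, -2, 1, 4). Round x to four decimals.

c_1 = (0, -1, -2, 1); ‖c_1‖ = 2.4495, so e_1 = (0.0000, -0.4082, -0.8165, 0.4082).
e_1·c_2 = 0.0000·(-1) + (-0.4082)·2 + (-0.8165)·0 + 0.4082·(-4) = -2.4495.
u_2 = c_2 + 2.4495·e_1 = (-1.0000, 1.0000, -2.0000, -3.0000).
‖u_2‖ = 3.8730, so e_2 = (-0.2582, 0.2582, -0.5164, -0.7746).
e_1·c_3 = 0.0000·3 + (-0.4082)·4 + (-0.8165)·1 + 0.4082·2 = -1.6330; e_2·c_3 = (-0.2582)·3 + 0.2582·4 + (-0.5164)·1 + (-0.7746)·2 = -1.8074.
u_3 = c_3 + 1.6330·e_1 + 1.8074·e_2 = (2.5333, 3.8000, -1.2667, 1.2667).
‖u_3‖ = 4.9058, so e_3 = (0.5164, 0.7746, -0.2582, 0.2582).
Qᵀb = (1.6330, -4.9058, 0.7746).
Back-substitute: x_3 = 0.7746/4.9058 = 0.1579.
x_2 = (-4.9058 + 1.8074·0.1579)/3.8730 = -1.1930.
x_1 = (1.6330 + 2.4495·(-1.1930) + 1.6330·0.1579)/2.4495 = -0.4211.

x = (-0.4211, -1.1930, 0.1579)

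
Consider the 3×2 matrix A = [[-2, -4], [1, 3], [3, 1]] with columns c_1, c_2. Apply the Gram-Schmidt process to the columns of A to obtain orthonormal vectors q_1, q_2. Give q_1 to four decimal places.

q_1 = (-0.5345, 0.2673, 0.8018)

q_1 = c_1/‖c_1‖ = (-2, 1, 3)/3.7417 = (-0.5345, 0.2673, 0.8018).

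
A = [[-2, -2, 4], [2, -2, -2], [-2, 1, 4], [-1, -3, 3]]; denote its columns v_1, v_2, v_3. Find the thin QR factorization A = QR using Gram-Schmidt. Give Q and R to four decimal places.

Q = [[-0.5547, -0.4361, -0.2402], [0.5547, -0.5088, 0.5678], [-0.5547, 0.2725, 0.7861], [-0.2774, -0.6905, 0.0437]], R = [[3.6056, 0.2774, -6.3791], [0.0000, 4.2336, -1.7080], [0.0000, 0.0000, 1.1792]]

v_1 = (-2, 2, -2, -1); ‖v_1‖ = 3.6056, so q_1 = (-0.5547, 0.5547, -0.5547, -0.2774).
q_1·v_2 = (-0.5547)·(-2) + 0.5547·(-2) + (-0.5547)·1 + (-0.2774)·(-3) = 0.2774.
u_2 = v_2 − 0.2774·q_1 = (-1.8462, -2.1538, 1.1538, -2.9231).
‖u_2‖ = 4.2336, so q_2 = (-0.4361, -0.5088, 0.2725, -0.6905).
q_1·v_3 = (-0.5547)·4 + 0.5547·(-2) + (-0.5547)·4 + (-0.2774)·3 = -6.3791; q_2·v_3 = (-0.4361)·4 + (-0.5088)·(-2) + 0.2725·4 + (-0.6905)·3 = -1.7080.
u_3 = v_3 + 6.3791·q_1 + 1.7080·q_2 = (-0.2833, 0.6695, 0.9270, 0.0515).
‖u_3‖ = 1.1792, so q_3 = (-0.2402, 0.5678, 0.7861, 0.0437).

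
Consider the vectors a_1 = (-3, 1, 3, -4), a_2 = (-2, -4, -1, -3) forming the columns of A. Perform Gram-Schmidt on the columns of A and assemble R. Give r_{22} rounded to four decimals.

r_{22} = 5.1520

a_1 = (-3, 1, 3, -4); ‖a_1‖ = 5.9161, so e_1 = (-0.5071, 0.1690, 0.5071, -0.6761).
e_1·a_2 = (-0.5071)·(-2) + 0.1690·(-4) + 0.5071·(-1) + (-0.6761)·(-3) = 1.8593.
u_2 = a_2 − 1.8593·e_1 = (-1.0571, -4.3143, -1.9429, -1.7429).
r_{22} = ‖u_2‖ = 5.1520.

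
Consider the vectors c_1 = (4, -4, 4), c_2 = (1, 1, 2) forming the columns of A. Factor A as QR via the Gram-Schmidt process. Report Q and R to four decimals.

c_1 = (4, -4, 4); ‖c_1‖ = 6.9282, so e_1 = (0.5774, -0.5774, 0.5774).
e_1·c_2 = 0.5774·1 + (-0.5774)·1 + 0.5774·2 = 1.1547.
u_2 = c_2 − 1.1547·e_1 = (0.3333, 1.6667, 1.3333).
‖u_2‖ = 2.1602, so e_2 = (0.1543, 0.7715, 0.6172).

Q = [[0.5774, 0.1543], [-0.5774, 0.7715], [0.5774, 0.6172]], R = [[6.9282, 1.1547], [0.0000, 2.1602]]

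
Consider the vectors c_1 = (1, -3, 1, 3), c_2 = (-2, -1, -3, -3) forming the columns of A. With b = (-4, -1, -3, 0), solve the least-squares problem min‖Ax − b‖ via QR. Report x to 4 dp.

e_1 = c_1/‖c_1‖ = (1, -3, 1, 3)/4.4721 = (0.2236, -0.6708, 0.2236, 0.6708).
r_{12} = e_1·c_2 = -2.4597.
u_2 = c_2 + 2.4597·e_1 = (-1.4500, -2.6500, -2.4500, -1.3500).
‖u_2‖ = 4.1170, so e_2 = (-0.3522, -0.6437, -0.5951, -0.3279).
Qᵀb = (-0.8944, 3.8377).
Back-substitute: x_2 = 3.8377/4.1170 = 0.9322.
x_1 = (-0.8944 + 2.4597·0.9322)/4.4721 = 0.3127.

x = (0.3127, 0.9322)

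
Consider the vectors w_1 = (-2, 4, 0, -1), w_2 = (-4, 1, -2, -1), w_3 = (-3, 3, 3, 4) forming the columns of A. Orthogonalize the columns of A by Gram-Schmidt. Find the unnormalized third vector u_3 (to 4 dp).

q_1 = w_1/‖w_1‖ = (-2, 4, 0, -1)/4.5826 = (-0.4364, 0.8729, 0.0000, -0.2182).
r_{12} = q_1·w_2 = 2.8368.
u_2 = w_2 − 2.8368·q_1 = (-2.7619, -1.4762, -2.0000, -0.3810).
‖u_2‖ = 3.7353, so q_2 = (-0.7394, -0.3952, -0.5354, -0.1020).
r_{13} = q_1·w_3 = 3.0551; r_{23} = q_2·w_3 = -0.9816.
u_3 = w_3 − 3.0551·q_1 + 0.9816·q_2 = (-2.3925, -0.0546, 2.4744, 4.5666).

u_3 = (-2.3925, -0.0546, 2.4744, 4.5666)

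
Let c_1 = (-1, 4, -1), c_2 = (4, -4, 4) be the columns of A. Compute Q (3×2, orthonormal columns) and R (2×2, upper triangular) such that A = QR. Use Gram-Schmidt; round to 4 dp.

q_1 = c_1/‖c_1‖ = (-1, 4, -1)/4.2426 = (-0.2357, 0.9428, -0.2357).
r_{12} = q_1·c_2 = -5.6569.
u_2 = c_2 + 5.6569·q_1 = (2.6667, 1.3333, 2.6667).
‖u_2‖ = 4.0000, so q_2 = (0.6667, 0.3333, 0.6667).

Q = [[-0.2357, 0.6667], [0.9428, 0.3333], [-0.2357, 0.6667]], R = [[4.2426, -5.6569], [0.0000, 4.0000]]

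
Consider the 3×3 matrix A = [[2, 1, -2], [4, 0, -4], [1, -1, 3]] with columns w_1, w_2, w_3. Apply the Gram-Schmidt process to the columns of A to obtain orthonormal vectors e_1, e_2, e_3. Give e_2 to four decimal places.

e_2 = (0.6475, -0.1363, -0.7498)

w_1 = (2, 4, 1); ‖w_1‖ = 4.5826, so e_1 = (0.4364, 0.8729, 0.2182).
e_1·w_2 = 0.4364·1 + 0.8729·0 + 0.2182·(-1) = 0.2182.
u_2 = w_2 − 0.2182·e_1 = (0.9048, -0.1905, -1.0476).
‖u_2‖ = 1.3973, so e_2 = (0.6475, -0.1363, -0.7498).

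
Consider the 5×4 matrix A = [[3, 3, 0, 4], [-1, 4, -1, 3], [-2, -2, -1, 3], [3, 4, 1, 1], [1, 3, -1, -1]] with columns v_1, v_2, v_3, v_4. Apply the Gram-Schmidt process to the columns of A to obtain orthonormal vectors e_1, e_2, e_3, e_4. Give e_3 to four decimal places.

v_1 = (3, -1, -2, 3, 1); ‖v_1‖ = 4.8990, so e_1 = (0.6124, -0.2041, -0.4082, 0.6124, 0.2041).
e_1·v_2 = 0.6124·3 + (-0.2041)·4 + (-0.4082)·(-2) + 0.6124·4 + 0.2041·3 = 4.8990.
u_2 = v_2 − 4.8990·e_1 = (0.0000, 5.0000, 0.0000, 1.0000, 2.0000).
‖u_2‖ = 5.4772, so e_2 = (0.0000, 0.9129, 0.0000, 0.1826, 0.3651).
e_1·v_3 = 0.6124·0 + (-0.2041)·(-1) + (-0.4082)·(-1) + 0.6124·1 + 0.2041·(-1) = 1.0206; e_2·v_3 = (0.0000)·0 + 0.9129·(-1) + 0.0000·(-1) + 0.1826·1 + 0.3651·(-1) = -1.0954.
u_3 = v_3 − 1.0206·e_1 + 1.0954·e_2 = (-0.6250, 0.2083, -0.5833, 0.5750, -0.8083).
‖u_3‖ = 1.3260, so e_3 = (-0.4713, 0.1571, -0.4399, 0.4336, -0.6096).

e_3 = (-0.4713, 0.1571, -0.4399, 0.4336, -0.6096)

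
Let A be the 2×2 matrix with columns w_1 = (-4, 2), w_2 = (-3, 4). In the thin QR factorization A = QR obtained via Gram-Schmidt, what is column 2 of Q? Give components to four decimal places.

e_1 = w_1/‖w_1‖ = (-4, 2)/4.4721 = (-0.8944, 0.4472).
r_{12} = e_1·w_2 = 4.4721.
u_2 = w_2 − 4.4721·e_1 = (1.0000, 2.0000).
‖u_2‖ = 2.2361, so e_2 = (0.4472, 0.8944).

e_2 = (0.4472, 0.8944)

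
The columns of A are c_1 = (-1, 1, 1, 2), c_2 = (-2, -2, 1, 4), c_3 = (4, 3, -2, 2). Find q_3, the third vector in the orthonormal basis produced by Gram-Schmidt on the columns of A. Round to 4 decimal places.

q_3 = (0.7097, 0.1138, -0.4552, 0.5255)

c_1 = (-1, 1, 1, 2); ‖c_1‖ = 2.6458, so q_1 = (-0.3780, 0.3780, 0.3780, 0.7559).
q_1·c_2 = (-0.3780)·(-2) + 0.3780·(-2) + 0.3780·1 + 0.7559·4 = 3.4017.
u_2 = c_2 − 3.4017·q_1 = (-0.7143, -3.2857, -0.2857, 1.4286).
‖u_2‖ = 3.6645, so q_2 = (-0.1949, -0.8966, -0.0780, 0.3898).
q_1·c_3 = (-0.3780)·4 + 0.3780·3 + 0.3780·(-2) + 0.7559·2 = 0.3780; q_2·c_3 = (-0.1949)·4 + (-0.8966)·3 + (-0.0780)·(-2) + 0.3898·2 = -2.5340.
u_3 = c_3 − 0.3780·q_1 + 2.5340·q_2 = (3.6489, 0.5851, -2.3404, 2.7021).
‖u_3‖ = 5.1416, so q_3 = (0.7097, 0.1138, -0.4552, 0.5255).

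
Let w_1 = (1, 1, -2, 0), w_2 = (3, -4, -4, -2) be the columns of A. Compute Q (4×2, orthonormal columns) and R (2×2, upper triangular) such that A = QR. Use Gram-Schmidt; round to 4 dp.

w_1 = (1, 1, -2, 0); ‖w_1‖ = 2.4495, so e_1 = (0.4082, 0.4082, -0.8165, 0.0000).
e_1·w_2 = 0.4082·3 + 0.4082·(-4) + (-0.8165)·(-4) + 0.0000·(-2) = 2.8577.
u_2 = w_2 − 2.8577·e_1 = (1.8333, -5.1667, -1.6667, -2.0000).
‖u_2‖ = 6.0690, so e_2 = (0.3021, -0.8513, -0.2746, -0.3295).

Q = [[0.4082, 0.3021], [0.4082, -0.8513], [-0.8165, -0.2746], [0.0000, -0.3295]], R = [[2.4495, 2.8577], [0.0000, 6.0690]]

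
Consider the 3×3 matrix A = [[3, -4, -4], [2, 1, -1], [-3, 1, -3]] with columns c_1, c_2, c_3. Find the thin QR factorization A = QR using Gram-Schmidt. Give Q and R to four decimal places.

Q = [[0.6396, -0.6934, -0.3319], [0.4264, 0.6792, -0.5974], [-0.6396, -0.2406, -0.7301]], R = [[4.6904, -2.7716, -1.0660], [0.0000, 3.2122, 2.8160], [0.0000, 0.0000, 4.1151]]

c_1 = (3, 2, -3); ‖c_1‖ = 4.6904, so e_1 = (0.6396, 0.4264, -0.6396).
e_1·c_2 = 0.6396·(-4) + 0.4264·1 + (-0.6396)·1 = -2.7716.
u_2 = c_2 + 2.7716·e_1 = (-2.2273, 2.1818, -0.7727).
‖u_2‖ = 3.2122, so e_2 = (-0.6934, 0.6792, -0.2406).
e_1·c_3 = 0.6396·(-4) + 0.4264·(-1) + (-0.6396)·(-3) = -1.0660; e_2·c_3 = (-0.6934)·(-4) + 0.6792·(-1) + (-0.2406)·(-3) = 2.8160.
u_3 = c_3 + 1.0660·e_1 − 2.8160·e_2 = (-1.3656, -2.4581, -3.0044).
‖u_3‖ = 4.1151, so e_3 = (-0.3319, -0.5974, -0.7301).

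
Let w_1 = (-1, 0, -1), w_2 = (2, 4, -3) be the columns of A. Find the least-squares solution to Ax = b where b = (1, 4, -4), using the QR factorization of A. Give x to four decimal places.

x = (1.0000, 1.0000)

q_1 = w_1/‖w_1‖ = (-1, 0, -1)/1.4142 = (-0.7071, 0.0000, -0.7071).
r_{12} = q_1·w_2 = 0.7071.
u_2 = w_2 − 0.7071·q_1 = (2.5000, 4.0000, -2.5000).
‖u_2‖ = 5.3385, so q_2 = (0.4683, 0.7493, -0.4683).
Qᵀb = (2.1213, 5.3385).
Back-substitute: x_2 = 5.3385/5.3385 = 1.0000.
x_1 = (2.1213 − 0.7071·1.0000)/1.4142 = 1.0000.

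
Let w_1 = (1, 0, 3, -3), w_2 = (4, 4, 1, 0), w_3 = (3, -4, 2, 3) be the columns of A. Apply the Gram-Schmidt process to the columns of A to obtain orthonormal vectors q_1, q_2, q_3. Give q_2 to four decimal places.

w_1 = (1, 0, 3, -3); ‖w_1‖ = 4.3589, so q_1 = (0.2294, 0.0000, 0.6882, -0.6882).
q_1·w_2 = 0.2294·4 + 0.0000·4 + 0.6882·1 + (-0.6882)·0 = 1.6059.
u_2 = w_2 − 1.6059·q_1 = (3.6316, 4.0000, -0.1053, 1.1053).
‖u_2‖ = 5.5155, so q_2 = (0.6584, 0.7252, -0.0191, 0.2004).

q_2 = (0.6584, 0.7252, -0.0191, 0.2004)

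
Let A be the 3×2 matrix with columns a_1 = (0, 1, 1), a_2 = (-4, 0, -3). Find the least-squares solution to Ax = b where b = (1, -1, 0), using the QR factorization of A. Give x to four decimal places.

a_1 = (0, 1, 1); ‖a_1‖ = 1.4142, so q_1 = (0.0000, 0.7071, 0.7071).
q_1·a_2 = 0.0000·(-4) + 0.7071·0 + 0.7071·(-3) = -2.1213.
u_2 = a_2 + 2.1213·q_1 = (-4.0000, 1.5000, -1.5000).
‖u_2‖ = 4.5277, so q_2 = (-0.8835, 0.3313, -0.3313).
Qᵀb = (-0.7071, -1.2147).
Back-substitute: x_2 = -1.2147/4.5277 = -0.2683.
x_1 = (-0.7071 + 2.1213·(-0.2683))/1.4142 = -0.9024.

x = (-0.9024, -0.2683)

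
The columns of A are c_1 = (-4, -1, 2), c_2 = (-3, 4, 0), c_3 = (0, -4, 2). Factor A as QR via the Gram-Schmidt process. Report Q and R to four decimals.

Q = [[-0.8729, -0.3151, 0.3726], [-0.2182, 0.9350, 0.2794], [0.4364, -0.1626, 0.8849]], R = [[4.5826, 1.7457, 1.7457], [0.0000, 4.6853, -4.0654], [0.0000, 0.0000, 0.6520]]

c_1 = (-4, -1, 2); ‖c_1‖ = 4.5826, so q_1 = (-0.8729, -0.2182, 0.4364).
q_1·c_2 = (-0.8729)·(-3) + (-0.2182)·4 + 0.4364·0 = 1.7457.
u_2 = c_2 − 1.7457·q_1 = (-1.4762, 4.3810, -0.7619).
‖u_2‖ = 4.6853, so q_2 = (-0.3151, 0.9350, -0.1626).
q_1·c_3 = (-0.8729)·0 + (-0.2182)·(-4) + 0.4364·2 = 1.7457; q_2·c_3 = (-0.3151)·0 + 0.9350·(-4) + (-0.1626)·2 = -4.0654.
u_3 = c_3 − 1.7457·q_1 + 4.0654·q_2 = (0.2430, 0.1822, 0.5770).
‖u_3‖ = 0.6520, so q_3 = (0.3726, 0.2794, 0.8849).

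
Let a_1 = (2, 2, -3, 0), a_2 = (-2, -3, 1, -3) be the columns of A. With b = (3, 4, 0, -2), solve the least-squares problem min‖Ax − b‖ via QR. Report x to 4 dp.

x = (0.7477, -0.0991)

e_1 = a_1/‖a_1‖ = (2, 2, -3, 0)/4.1231 = (0.4851, 0.4851, -0.7276, 0.0000).
r_{12} = e_1·a_2 = -3.1530.
u_2 = a_2 + 3.1530·e_1 = (-0.4706, -1.4706, -1.2941, -3.0000).
‖u_2‖ = 3.6137, so e_2 = (-0.1302, -0.4069, -0.3581, -0.8302).
Qᵀb = (3.3955, -0.3581).
Back-substitute: x_2 = -0.3581/3.6137 = -0.0991.
x_1 = (3.3955 + 3.1530·(-0.0991))/4.1231 = 0.7477.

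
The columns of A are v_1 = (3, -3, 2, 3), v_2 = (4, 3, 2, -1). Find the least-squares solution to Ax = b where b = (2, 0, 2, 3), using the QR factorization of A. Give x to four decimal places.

x = (0.5842, 0.2221)

v_1 = (3, -3, 2, 3); ‖v_1‖ = 5.5678, so q_1 = (0.5388, -0.5388, 0.3592, 0.5388).
q_1·v_2 = 0.5388·4 + (-0.5388)·3 + 0.3592·2 + 0.5388·(-1) = 0.7184.
u_2 = v_2 − 0.7184·q_1 = (3.6129, 3.3871, 1.7419, -1.3871).
‖u_2‖ = 5.4299, so q_2 = (0.6654, 0.6238, 0.3208, -0.2555).
Qᵀb = (3.4125, 1.2060).
Back-substitute: x_2 = 1.2060/5.4299 = 0.2221.
x_1 = (3.4125 − 0.7184·0.2221)/5.5678 = 0.5842.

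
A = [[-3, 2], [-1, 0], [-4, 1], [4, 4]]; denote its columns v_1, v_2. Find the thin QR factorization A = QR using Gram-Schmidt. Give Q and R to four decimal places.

Q = [[-0.4629, 0.5411], [-0.1543, 0.0318], [-0.6172, 0.3501], [0.6172, 0.7639]], R = [[6.4807, 0.9258], [0.0000, 4.4881]]

v_1 = (-3, -1, -4, 4); ‖v_1‖ = 6.4807, so q_1 = (-0.4629, -0.1543, -0.6172, 0.6172).
q_1·v_2 = (-0.4629)·2 + (-0.1543)·0 + (-0.6172)·1 + 0.6172·4 = 0.9258.
u_2 = v_2 − 0.9258·q_1 = (2.4286, 0.1429, 1.5714, 3.4286).
‖u_2‖ = 4.4881, so q_2 = (0.5411, 0.0318, 0.3501, 0.7639).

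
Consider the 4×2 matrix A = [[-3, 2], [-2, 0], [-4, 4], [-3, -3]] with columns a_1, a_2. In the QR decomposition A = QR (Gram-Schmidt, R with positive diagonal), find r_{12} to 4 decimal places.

r_{12} = -2.1089

e_1 = a_1/‖a_1‖ = (-3, -2, -4, -3)/6.1644 = (-0.4867, -0.3244, -0.6489, -0.4867).
r_{12} = e_1·a_2 = -2.1089.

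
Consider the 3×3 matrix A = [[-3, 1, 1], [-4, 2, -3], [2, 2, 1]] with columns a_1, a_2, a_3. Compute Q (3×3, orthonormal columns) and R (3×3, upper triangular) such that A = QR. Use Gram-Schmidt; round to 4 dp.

a_1 = (-3, -4, 2); ‖a_1‖ = 5.3852, so q_1 = (-0.5571, -0.7428, 0.3714).
q_1·a_2 = (-0.5571)·1 + (-0.7428)·2 + 0.3714·2 = -1.2999.
u_2 = a_2 + 1.2999·q_1 = (0.2759, 1.0345, 2.4828).
‖u_2‖ = 2.7038, so q_2 = (0.1020, 0.3826, 0.9183).
q_1·a_3 = (-0.5571)·1 + (-0.7428)·(-3) + 0.3714·1 = 2.0426; q_2·a_3 = 0.1020·1 + 0.3826·(-3) + 0.9183·1 = -0.1275.
u_3 = a_3 − 2.0426·q_1 + 0.1275·q_2 = (2.1509, -1.4340, 0.3585).
‖u_3‖ = 2.6099, so q_3 = (0.8242, -0.5494, 0.1374).

Q = [[-0.5571, 0.1020, 0.8242], [-0.7428, 0.3826, -0.5494], [0.3714, 0.9183, 0.1374]], R = [[5.3852, -1.2999, 2.0426], [0.0000, 2.7038, -0.1275], [0.0000, 0.0000, 2.6099]]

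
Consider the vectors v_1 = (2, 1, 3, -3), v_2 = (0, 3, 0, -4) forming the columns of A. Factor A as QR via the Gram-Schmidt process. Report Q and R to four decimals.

q_1 = v_1/‖v_1‖ = (2, 1, 3, -3)/4.7958 = (0.4170, 0.2085, 0.6255, -0.6255).
r_{12} = q_1·v_2 = 3.1277.
u_2 = v_2 − 3.1277·q_1 = (-1.3043, 2.3478, -1.9565, -2.0435).
‖u_2‖ = 3.9009, so q_2 = (-0.3344, 0.6019, -0.5016, -0.5238).

Q = [[0.4170, -0.3344], [0.2085, 0.6019], [0.6255, -0.5016], [-0.6255, -0.5238]], R = [[4.7958, 3.1277], [0.0000, 3.9009]]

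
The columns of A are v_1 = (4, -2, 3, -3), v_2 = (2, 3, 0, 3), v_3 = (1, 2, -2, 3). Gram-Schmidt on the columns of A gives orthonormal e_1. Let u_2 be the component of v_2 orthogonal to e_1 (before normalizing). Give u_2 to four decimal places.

u_2 = (2.7368, 2.6316, 0.5526, 2.4474)

e_1 = v_1/‖v_1‖ = (4, -2, 3, -3)/6.1644 = (0.6489, -0.3244, 0.4867, -0.4867).
r_{12} = e_1·v_2 = -1.1355.
u_2 = v_2 + 1.1355·e_1 = (2.7368, 2.6316, 0.5526, 2.4474).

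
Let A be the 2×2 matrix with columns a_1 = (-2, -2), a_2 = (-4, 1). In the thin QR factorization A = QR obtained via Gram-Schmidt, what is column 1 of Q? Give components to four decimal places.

e_1 = (-0.7071, -0.7071)

e_1 = a_1/‖a_1‖ = (-2, -2)/2.8284 = (-0.7071, -0.7071).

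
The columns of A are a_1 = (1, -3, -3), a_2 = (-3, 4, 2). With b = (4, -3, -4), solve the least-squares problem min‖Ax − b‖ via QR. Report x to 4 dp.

x = (0.4818, -0.7545)

e_1 = a_1/‖a_1‖ = (1, -3, -3)/4.3589 = (0.2294, -0.6882, -0.6882).
r_{12} = e_1·a_2 = -4.8177.
u_2 = a_2 + 4.8177·e_1 = (-1.8947, 0.6842, -1.3158).
‖u_2‖ = 2.4061, so e_2 = (-0.7875, 0.2844, -0.5468).
Qᵀb = (5.7354, -1.8155).
Back-substitute: x_2 = -1.8155/2.4061 = -0.7545.
x_1 = (5.7354 + 4.8177·(-0.7545))/4.3589 = 0.4818.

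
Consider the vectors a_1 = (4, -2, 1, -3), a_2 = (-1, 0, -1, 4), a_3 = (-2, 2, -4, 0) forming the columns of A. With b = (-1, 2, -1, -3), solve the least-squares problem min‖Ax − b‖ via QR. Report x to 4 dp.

a_1 = (4, -2, 1, -3); ‖a_1‖ = 5.4772, so q_1 = (0.7303, -0.3651, 0.1826, -0.5477).
q_1·a_2 = 0.7303·(-1) + (-0.3651)·0 + 0.1826·(-1) + (-0.5477)·4 = -3.1038.
u_2 = a_2 + 3.1038·q_1 = (1.2667, -1.1333, -0.4333, 2.3000).
‖u_2‖ = 2.8925, so q_2 = (0.4379, -0.3918, -0.1498, 0.7952).
q_1·a_3 = 0.7303·(-2) + (-0.3651)·2 + 0.1826·(-4) + (-0.5477)·0 = -2.9212; q_2·a_3 = 0.4379·(-2) + (-0.3918)·2 + (-0.1498)·(-4) + 0.7952·0 = -1.0602.
u_3 = a_3 + 2.9212·q_1 + 1.0602·q_2 = (0.5976, 0.5179, -3.6255, -0.7570).
‖u_3‖ = 3.7872, so q_3 = (0.1578, 0.1368, -0.9573, -0.1999).
Qᵀb = (0.0000, -3.4572, 1.6727).
Back-substitute: x_3 = 1.6727/3.7872 = 0.4417.
x_2 = (-3.4572 + 1.0602·0.4417)/2.8925 = -1.0333.
x_1 = (0.0000 + 3.1038·(-1.0333) + 2.9212·0.4417)/5.4772 = -0.3500.

x = (-0.3500, -1.0333, 0.4417)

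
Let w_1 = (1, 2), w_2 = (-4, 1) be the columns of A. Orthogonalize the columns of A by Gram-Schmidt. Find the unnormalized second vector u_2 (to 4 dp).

u_2 = (-3.6000, 1.8000)

e_1 = w_1/‖w_1‖ = (1, 2)/2.2361 = (0.4472, 0.8944).
r_{12} = e_1·w_2 = -0.8944.
u_2 = w_2 + 0.8944·e_1 = (-3.6000, 1.8000).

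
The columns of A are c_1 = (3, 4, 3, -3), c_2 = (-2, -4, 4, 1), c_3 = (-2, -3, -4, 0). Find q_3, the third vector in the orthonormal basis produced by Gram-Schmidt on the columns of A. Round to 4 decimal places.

q_3 = (-0.0875, -0.4125, -0.2375, -0.8751)

q_1 = c_1/‖c_1‖ = (3, 4, 3, -3)/6.5574 = (0.4575, 0.6100, 0.4575, -0.4575).
r_{12} = q_1·c_2 = -1.9825.
u_2 = c_2 + 1.9825·q_1 = (-1.0930, -2.7907, 4.9070, 0.0930).
‖u_2‖ = 5.7506, so q_2 = (-0.1901, -0.4853, 0.8533, 0.0162).
r_{13} = q_1·c_3 = -4.5750; r_{23} = q_2·c_3 = -1.5772.
u_3 = c_3 + 4.5750·q_1 + 1.5772·q_2 = (-0.2068, -0.9747, -0.5612, -2.0675).
‖u_3‖ = 2.3627, so q_3 = (-0.0875, -0.4125, -0.2375, -0.8751).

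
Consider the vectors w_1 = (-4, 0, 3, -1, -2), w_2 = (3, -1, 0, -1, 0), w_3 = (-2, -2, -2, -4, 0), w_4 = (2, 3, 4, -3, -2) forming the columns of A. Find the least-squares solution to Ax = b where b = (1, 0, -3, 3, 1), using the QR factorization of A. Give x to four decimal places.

x = (-0.5911, -0.4177, -0.2272, -0.3180)

e_1 = w_1/‖w_1‖ = (-4, 0, 3, -1, -2)/5.4772 = (-0.7303, 0.0000, 0.5477, -0.1826, -0.3651).
r_{12} = e_1·w_2 = -2.0083.
u_2 = w_2 + 2.0083·e_1 = (1.5333, -1.0000, 1.1000, -1.3667, -0.7333).
‖u_2‖ = 2.6394, so e_2 = (0.5809, -0.3789, 0.4168, -0.5178, -0.2778).
r_{13} = e_1·w_3 = 1.0954; r_{23} = e_2·w_3 = 0.8335.
u_3 = w_3 − 1.0954·e_1 − 0.8335·e_2 = (-1.6842, -1.6842, -2.9474, -3.3684, 0.6316).
‖u_3‖ = 5.1093, so e_3 = (-0.3296, -0.3296, -0.5769, -0.6593, 0.1236).
r_{14} = e_1·w_4 = 2.0083; r_{24} = e_2·w_4 = 3.8013; r_{34} = e_3·w_4 = -2.2250.
u_4 = w_4 − 2.0083·e_1 − 3.8013·e_2 + 2.2250·e_3 = (0.5249, 3.7067, 0.0323, -2.1320, 0.0645).
‖u_4‖ = 4.3088, so e_4 = (0.1218, 0.8603, 0.0075, -0.4948, 0.0150).
Qᵀb = (-3.2863, -2.5005, -0.4532, -1.3700).
Back-substitute: x_4 = -1.3700/4.3088 = -0.3180.
x_3 = (-0.4532 + 2.2250·(-0.3180))/5.1093 = -0.2272.
x_2 = (-2.5005 − 0.8335·(-0.2272) − 3.8013·(-0.3180))/2.6394 = -0.4177.
x_1 = (-3.2863 + 2.0083·(-0.4177) − 1.0954·(-0.2272) − 2.0083·(-0.3180))/5.4772 = -0.5911.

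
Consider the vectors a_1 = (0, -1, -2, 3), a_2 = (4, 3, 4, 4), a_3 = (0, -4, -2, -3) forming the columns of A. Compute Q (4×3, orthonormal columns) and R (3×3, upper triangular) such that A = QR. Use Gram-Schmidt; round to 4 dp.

q_1 = a_1/‖a_1‖ = (0, -1, -2, 3)/3.7417 = (0.0000, -0.2673, -0.5345, 0.8018).
r_{12} = q_1·a_2 = 0.2673.
u_2 = a_2 − 0.2673·q_1 = (4.0000, 3.0714, 4.1429, 3.7857).
‖u_2‖ = 7.5451, so q_2 = (0.5301, 0.4071, 0.5491, 0.5017).
r_{13} = q_1·a_3 = -0.2673; r_{23} = q_2·a_3 = -4.2317.
u_3 = a_3 + 0.2673·q_1 + 4.2317·q_2 = (2.2434, -2.3488, 0.1807, -0.6625).
‖u_3‖ = 3.3198, so q_3 = (0.6758, -0.7075, 0.0544, -0.1996).

Q = [[0.0000, 0.5301, 0.6758], [-0.2673, 0.4071, -0.7075], [-0.5345, 0.5491, 0.0544], [0.8018, 0.5017, -0.1996]], R = [[3.7417, 0.2673, -0.2673], [0.0000, 7.5451, -4.2317], [0.0000, 0.0000, 3.3198]]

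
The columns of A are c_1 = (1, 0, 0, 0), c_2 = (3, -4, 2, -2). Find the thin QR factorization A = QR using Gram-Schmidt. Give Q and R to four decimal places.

Q = [[1.0000, 0.0000], [0.0000, -0.8165], [0.0000, 0.4082], [0.0000, -0.4082]], R = [[1.0000, 3.0000], [0.0000, 4.8990]]

e_1 = c_1/‖c_1‖ = (1, 0, 0, 0)/1.0000 = (1.0000, 0.0000, 0.0000, 0.0000).
r_{12} = e_1·c_2 = 3.0000.
u_2 = c_2 − 3.0000·e_1 = (0.0000, -4.0000, 2.0000, -2.0000).
‖u_2‖ = 4.8990, so e_2 = (0.0000, -0.8165, 0.4082, -0.4082).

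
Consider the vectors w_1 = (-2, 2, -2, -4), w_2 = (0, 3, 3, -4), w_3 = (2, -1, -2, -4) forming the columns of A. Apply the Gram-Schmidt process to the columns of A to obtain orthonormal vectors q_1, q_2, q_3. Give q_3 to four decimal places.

w_1 = (-2, 2, -2, -4); ‖w_1‖ = 5.2915, so q_1 = (-0.3780, 0.3780, -0.3780, -0.7559).
q_1·w_2 = (-0.3780)·0 + 0.3780·3 + (-0.3780)·3 + (-0.7559)·(-4) = 3.0237.
u_2 = w_2 − 3.0237·q_1 = (1.1429, 1.8571, 4.1429, -1.7143).
‖u_2‖ = 4.9857, so q_2 = (0.2292, 0.3725, 0.8309, -0.3438).
q_1·w_3 = (-0.3780)·2 + 0.3780·(-1) + (-0.3780)·(-2) + (-0.7559)·(-4) = 2.6458; q_2·w_3 = 0.2292·2 + 0.3725·(-1) + 0.8309·(-2) + (-0.3438)·(-4) = -0.2006.
u_3 = w_3 − 2.6458·q_1 + 0.2006·q_2 = (3.0460, -1.9253, -0.8333, -2.0690).
‖u_3‖ = 4.2379, so q_3 = (0.7187, -0.4543, -0.1966, -0.4882).

q_3 = (0.7187, -0.4543, -0.1966, -0.4882)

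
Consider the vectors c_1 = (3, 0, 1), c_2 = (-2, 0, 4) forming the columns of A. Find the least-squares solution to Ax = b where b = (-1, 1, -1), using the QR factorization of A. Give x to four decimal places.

e_1 = c_1/‖c_1‖ = (3, 0, 1)/3.1623 = (0.9487, 0.0000, 0.3162).
r_{12} = e_1·c_2 = -0.6325.
u_2 = c_2 + 0.6325·e_1 = (-1.4000, 0.0000, 4.2000).
‖u_2‖ = 4.4272, so e_2 = (-0.3162, 0.0000, 0.9487).
Qᵀb = (-1.2649, -0.6325).
Back-substitute: x_2 = -0.6325/4.4272 = -0.1429.
x_1 = (-1.2649 + 0.6325·(-0.1429))/3.1623 = -0.4286.

x = (-0.4286, -0.1429)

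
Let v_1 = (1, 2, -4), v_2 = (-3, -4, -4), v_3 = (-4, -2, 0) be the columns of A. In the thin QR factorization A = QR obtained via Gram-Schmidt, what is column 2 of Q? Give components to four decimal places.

q_2 = (-0.5132, -0.7094, -0.4830)

q_1 = v_1/‖v_1‖ = (1, 2, -4)/4.5826 = (0.2182, 0.4364, -0.8729).
r_{12} = q_1·v_2 = 1.0911.
u_2 = v_2 − 1.0911·q_1 = (-3.2381, -4.4762, -3.0476).
‖u_2‖ = 6.3095, so q_2 = (-0.5132, -0.7094, -0.4830).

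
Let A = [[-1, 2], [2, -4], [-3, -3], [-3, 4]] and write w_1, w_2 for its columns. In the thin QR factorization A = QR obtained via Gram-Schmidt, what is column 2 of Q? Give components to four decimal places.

e_2 = (0.2338, -0.4677, -0.7652, 0.3755)

e_1 = w_1/‖w_1‖ = (-1, 2, -3, -3)/4.7958 = (-0.2085, 0.4170, -0.6255, -0.6255).
r_{12} = e_1·w_2 = -2.7107.
u_2 = w_2 + 2.7107·e_1 = (1.4348, -2.8696, -4.6957, 2.3043).
‖u_2‖ = 6.1361, so e_2 = (0.2338, -0.4677, -0.7652, 0.3755).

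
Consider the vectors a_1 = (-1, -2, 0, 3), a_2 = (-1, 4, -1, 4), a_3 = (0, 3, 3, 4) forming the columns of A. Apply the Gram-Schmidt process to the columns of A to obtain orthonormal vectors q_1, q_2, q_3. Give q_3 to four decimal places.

q_3 = (0.2268, 0.1313, 0.9511, 0.1632)

a_1 = (-1, -2, 0, 3); ‖a_1‖ = 3.7417, so q_1 = (-0.2673, -0.5345, 0.0000, 0.8018).
q_1·a_2 = (-0.2673)·(-1) + (-0.5345)·4 + 0.0000·(-1) + 0.8018·4 = 1.3363.
u_2 = a_2 − 1.3363·q_1 = (-0.6429, 4.7143, -1.0000, 2.9286).
‖u_2‖ = 5.6758, so q_2 = (-0.1133, 0.8306, -0.1762, 0.5160).
q_1·a_3 = (-0.2673)·0 + (-0.5345)·3 + 0.0000·3 + 0.8018·4 = 1.6036; q_2·a_3 = (-0.1133)·0 + 0.8306·3 + (-0.1762)·3 + 0.5160·4 = 4.0271.
u_3 = a_3 − 1.6036·q_1 − 4.0271·q_2 = (0.8847, 0.5122, 3.7095, 0.6364).
‖u_3‖ = 3.9001, so q_3 = (0.2268, 0.1313, 0.9511, 0.1632).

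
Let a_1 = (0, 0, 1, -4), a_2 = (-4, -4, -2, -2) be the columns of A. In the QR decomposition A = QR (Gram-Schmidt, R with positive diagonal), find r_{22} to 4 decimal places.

a_1 = (0, 0, 1, -4); ‖a_1‖ = 4.1231, so q_1 = (0.0000, 0.0000, 0.2425, -0.9701).
q_1·a_2 = 0.0000·(-4) + 0.0000·(-4) + 0.2425·(-2) + (-0.9701)·(-2) = 1.4552.
u_2 = a_2 − 1.4552·q_1 = (-4.0000, -4.0000, -2.3529, -0.5882).
r_{22} = ‖u_2‖ = 6.1549.

r_{22} = 6.1549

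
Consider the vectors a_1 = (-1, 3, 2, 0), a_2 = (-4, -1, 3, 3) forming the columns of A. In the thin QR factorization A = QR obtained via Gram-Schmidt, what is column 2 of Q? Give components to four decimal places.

e_1 = a_1/‖a_1‖ = (-1, 3, 2, 0)/3.7417 = (-0.2673, 0.8018, 0.5345, 0.0000).
r_{12} = e_1·a_2 = 1.8708.
u_2 = a_2 − 1.8708·e_1 = (-3.5000, -2.5000, 2.0000, 3.0000).
‖u_2‖ = 5.6125, so e_2 = (-0.6236, -0.4454, 0.3563, 0.5345).

e_2 = (-0.6236, -0.4454, 0.3563, 0.5345)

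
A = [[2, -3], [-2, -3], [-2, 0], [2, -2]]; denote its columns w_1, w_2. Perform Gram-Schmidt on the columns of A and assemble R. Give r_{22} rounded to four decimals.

r_{22} = 4.5826

q_1 = w_1/‖w_1‖ = (2, -2, -2, 2)/4.0000 = (0.5000, -0.5000, -0.5000, 0.5000).
r_{12} = q_1·w_2 = -1.0000.
u_2 = w_2 + 1.0000·q_1 = (-2.5000, -3.5000, -0.5000, -1.5000).
r_{22} = ‖u_2‖ = 4.5826.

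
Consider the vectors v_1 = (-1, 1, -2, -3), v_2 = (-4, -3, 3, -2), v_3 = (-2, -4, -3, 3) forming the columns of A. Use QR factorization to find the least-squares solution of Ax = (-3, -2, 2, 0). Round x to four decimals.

x = (-0.2079, 0.6237, 0.1011)

v_1 = (-1, 1, -2, -3); ‖v_1‖ = 3.8730, so e_1 = (-0.2582, 0.2582, -0.5164, -0.7746).
e_1·v_2 = (-0.2582)·(-4) + 0.2582·(-3) + (-0.5164)·3 + (-0.7746)·(-2) = 0.2582.
u_2 = v_2 − 0.2582·e_1 = (-3.9333, -3.0667, 3.1333, -1.8000).
‖u_2‖ = 6.1590, so e_2 = (-0.6386, -0.4979, 0.5087, -0.2923).
e_1·v_3 = (-0.2582)·(-2) + 0.2582·(-4) + (-0.5164)·(-3) + (-0.7746)·3 = -1.2910; e_2·v_3 = (-0.6386)·(-2) + (-0.4979)·(-4) + 0.5087·(-3) + (-0.2923)·3 = 0.8659.
u_3 = v_3 + 1.2910·e_1 − 0.8659·e_2 = (-1.7803, -3.2355, -4.1072, 2.2531).
‖u_3‖ = 5.9652, so e_3 = (-0.2985, -0.5424, -0.6885, 0.3777).
Qᵀb = (-0.7746, 3.9292, 0.6031).
Back-substitute: x_3 = 0.6031/5.9652 = 0.1011.
x_2 = (3.9292 − 0.8659·0.1011)/6.1590 = 0.6237.
x_1 = (-0.7746 − 0.2582·0.6237 + 1.2910·0.1011)/3.8730 = -0.2079.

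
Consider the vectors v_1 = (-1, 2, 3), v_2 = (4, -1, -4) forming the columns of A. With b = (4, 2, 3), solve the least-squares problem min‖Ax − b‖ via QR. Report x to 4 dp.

v_1 = (-1, 2, 3); ‖v_1‖ = 3.7417, so e_1 = (-0.2673, 0.5345, 0.8018).
e_1·v_2 = (-0.2673)·4 + 0.5345·(-1) + 0.8018·(-4) = -4.8107.
u_2 = v_2 + 4.8107·e_1 = (2.7143, 1.5714, -0.1429).
‖u_2‖ = 3.1396, so e_2 = (0.8645, 0.5005, -0.0455).
Qᵀb = (2.4054, 4.3226).
Back-substitute: x_2 = 4.3226/3.1396 = 1.3768.
x_1 = (2.4054 + 4.8107·1.3768)/3.7417 = 2.4130.

x = (2.4130, 1.3768)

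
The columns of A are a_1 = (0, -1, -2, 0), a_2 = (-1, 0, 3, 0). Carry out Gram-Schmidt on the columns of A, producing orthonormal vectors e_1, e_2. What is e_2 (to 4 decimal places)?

e_1 = a_1/‖a_1‖ = (0, -1, -2, 0)/2.2361 = (0.0000, -0.4472, -0.8944, 0.0000).
r_{12} = e_1·a_2 = -2.6833.
u_2 = a_2 + 2.6833·e_1 = (-1.0000, -1.2000, 0.6000, 0.0000).
‖u_2‖ = 1.6733, so e_2 = (-0.5976, -0.7171, 0.3586, 0.0000).

e_2 = (-0.5976, -0.7171, 0.3586, 0.0000)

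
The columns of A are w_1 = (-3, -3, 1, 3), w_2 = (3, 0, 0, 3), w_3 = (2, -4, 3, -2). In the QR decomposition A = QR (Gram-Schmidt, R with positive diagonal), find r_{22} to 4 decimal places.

r_{22} = 4.2426

w_1 = (-3, -3, 1, 3); ‖w_1‖ = 5.2915, so q_1 = (-0.5669, -0.5669, 0.1890, 0.5669).
q_1·w_2 = (-0.5669)·3 + (-0.5669)·0 + 0.1890·0 + 0.5669·3 = 0.0000.
u_2 = w_2 + 0.0000·q_1 = (3.0000, 0.0000, 0.0000, 3.0000).
r_{22} = ‖u_2‖ = 4.2426.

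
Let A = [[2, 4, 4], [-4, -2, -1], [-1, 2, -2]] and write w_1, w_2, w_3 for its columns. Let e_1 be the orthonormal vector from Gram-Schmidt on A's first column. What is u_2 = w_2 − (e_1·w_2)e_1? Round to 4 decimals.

u_2 = (2.6667, 0.6667, 2.6667)

w_1 = (2, -4, -1); ‖w_1‖ = 4.5826, so e_1 = (0.4364, -0.8729, -0.2182).
e_1·w_2 = 0.4364·4 + (-0.8729)·(-2) + (-0.2182)·2 = 3.0551.
u_2 = w_2 − 3.0551·e_1 = (2.6667, 0.6667, 2.6667).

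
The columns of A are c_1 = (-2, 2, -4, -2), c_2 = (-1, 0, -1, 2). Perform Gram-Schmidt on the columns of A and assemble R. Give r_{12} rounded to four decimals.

r_{12} = 0.3780

c_1 = (-2, 2, -4, -2); ‖c_1‖ = 5.2915, so e_1 = (-0.3780, 0.3780, -0.7559, -0.3780).
r_{12} = e_1·c_2 = 0.3780.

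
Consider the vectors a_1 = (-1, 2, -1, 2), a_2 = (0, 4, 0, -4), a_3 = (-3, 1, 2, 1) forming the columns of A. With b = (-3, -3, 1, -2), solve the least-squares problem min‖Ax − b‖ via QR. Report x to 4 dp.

x = (-1.2000, -0.1250, 0.8000)

a_1 = (-1, 2, -1, 2); ‖a_1‖ = 3.1623, so e_1 = (-0.3162, 0.6325, -0.3162, 0.6325).
e_1·a_2 = (-0.3162)·0 + 0.6325·4 + (-0.3162)·0 + 0.6325·(-4) = 0.0000.
u_2 = a_2 + 0.0000·e_1 = (0.0000, 4.0000, 0.0000, -4.0000).
‖u_2‖ = 5.6569, so e_2 = (0.0000, 0.7071, 0.0000, -0.7071).
e_1·a_3 = (-0.3162)·(-3) + 0.6325·1 + (-0.3162)·2 + 0.6325·1 = 1.5811; e_2·a_3 = 0.0000·(-3) + 0.7071·1 + 0.0000·2 + (-0.7071)·1 = 0.0000.
u_3 = a_3 − 1.5811·e_1 + 0.0000·e_2 = (-2.5000, 0.0000, 2.5000, 0.0000).
‖u_3‖ = 3.5355, so e_3 = (-0.7071, 0.0000, 0.7071, 0.0000).
Qᵀb = (-2.5298, -0.7071, 2.8284).
Back-substitute: x_3 = 2.8284/3.5355 = 0.8000.
x_2 = (-0.7071 + 0.0000·0.8000)/5.6569 = -0.1250.
x_1 = (-2.5298 + 0.0000·(-0.1250) − 1.5811·0.8000)/3.1623 = -1.2000.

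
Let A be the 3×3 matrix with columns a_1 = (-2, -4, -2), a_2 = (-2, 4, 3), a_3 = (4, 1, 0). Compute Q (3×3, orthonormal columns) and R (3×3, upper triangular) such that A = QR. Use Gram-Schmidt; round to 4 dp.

a_1 = (-2, -4, -2); ‖a_1‖ = 4.8990, so q_1 = (-0.4082, -0.8165, -0.4082).
q_1·a_2 = (-0.4082)·(-2) + (-0.8165)·4 + (-0.4082)·3 = -3.6742.
u_2 = a_2 + 3.6742·q_1 = (-3.5000, 1.0000, 1.5000).
‖u_2‖ = 3.9370, so q_2 = (-0.8890, 0.2540, 0.3810).
q_1·a_3 = (-0.4082)·4 + (-0.8165)·1 + (-0.4082)·0 = -2.4495; q_2·a_3 = (-0.8890)·4 + 0.2540·1 + 0.3810·0 = -3.3020.
u_3 = a_3 + 2.4495·q_1 + 3.3020·q_2 = (0.0645, -0.1613, 0.2581).
‖u_3‖ = 0.3111, so q_3 = (0.2074, -0.5185, 0.8296).

Q = [[-0.4082, -0.8890, 0.2074], [-0.8165, 0.2540, -0.5185], [-0.4082, 0.3810, 0.8296]], R = [[4.8990, -3.6742, -2.4495], [0.0000, 3.9370, -3.3020], [0.0000, 0.0000, 0.3111]]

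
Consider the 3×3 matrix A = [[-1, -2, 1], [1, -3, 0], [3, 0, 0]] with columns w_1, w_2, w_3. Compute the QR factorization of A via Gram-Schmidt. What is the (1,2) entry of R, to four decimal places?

r_{12} = -0.3015

w_1 = (-1, 1, 3); ‖w_1‖ = 3.3166, so e_1 = (-0.3015, 0.3015, 0.9045).
r_{12} = e_1·w_2 = -0.3015.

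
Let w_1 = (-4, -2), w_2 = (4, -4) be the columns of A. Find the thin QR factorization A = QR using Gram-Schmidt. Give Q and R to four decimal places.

w_1 = (-4, -2); ‖w_1‖ = 4.4721, so e_1 = (-0.8944, -0.4472).
e_1·w_2 = (-0.8944)·4 + (-0.4472)·(-4) = -1.7889.
u_2 = w_2 + 1.7889·e_1 = (2.4000, -4.8000).
‖u_2‖ = 5.3666, so e_2 = (0.4472, -0.8944).

Q = [[-0.8944, 0.4472], [-0.4472, -0.8944]], R = [[4.4721, -1.7889], [0.0000, 5.3666]]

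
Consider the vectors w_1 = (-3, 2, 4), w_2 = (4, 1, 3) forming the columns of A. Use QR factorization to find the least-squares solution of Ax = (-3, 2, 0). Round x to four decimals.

x = (0.4773, -0.4213)

q_1 = w_1/‖w_1‖ = (-3, 2, 4)/5.3852 = (-0.5571, 0.3714, 0.7428).
r_{12} = q_1·w_2 = 0.3714.
u_2 = w_2 − 0.3714·q_1 = (4.2069, 0.8621, 2.7241).
‖u_2‖ = 5.0855, so q_2 = (0.8272, 0.1695, 0.5357).
Qᵀb = (2.4140, -2.1427).
Back-substitute: x_2 = -2.1427/5.0855 = -0.4213.
x_1 = (2.4140 − 0.3714·(-0.4213))/5.3852 = 0.4773.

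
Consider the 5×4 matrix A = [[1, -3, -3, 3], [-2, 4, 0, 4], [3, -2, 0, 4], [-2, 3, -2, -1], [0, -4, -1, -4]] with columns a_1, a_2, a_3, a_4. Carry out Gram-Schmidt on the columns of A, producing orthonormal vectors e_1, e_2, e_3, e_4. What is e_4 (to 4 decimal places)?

e_4 = (0.3664, 0.7350, -0.0116, -0.5691, 0.0391)

a_1 = (1, -2, 3, -2, 0); ‖a_1‖ = 4.2426, so e_1 = (0.2357, -0.4714, 0.7071, -0.4714, 0.0000).
e_1·a_2 = 0.2357·(-3) + (-0.4714)·4 + 0.7071·(-2) + (-0.4714)·3 + 0.0000·(-4) = -5.4212.
u_2 = a_2 + 5.4212·e_1 = (-1.7222, 1.4444, 1.8333, 0.4444, -4.0000).
‖u_2‖ = 4.9610, so e_2 = (-0.3472, 0.2912, 0.3696, 0.0896, -0.8063).
e_1·a_3 = 0.2357·(-3) + (-0.4714)·0 + 0.7071·0 + (-0.4714)·(-2) + 0.0000·(-1) = 0.2357; e_2·a_3 = (-0.3472)·(-3) + 0.2912·0 + 0.3696·0 + 0.0896·(-2) + (-0.8063)·(-1) = 1.6686.
u_3 = a_3 − 0.2357·e_1 − 1.6686·e_2 = (-2.4763, -0.3747, -0.7833, -2.0384, 0.3454).
‖u_3‖ = 3.3407, so e_3 = (-0.7413, -0.1122, -0.2345, -0.6102, 0.1034).
e_1·a_4 = 0.2357·3 + (-0.4714)·4 + 0.7071·4 + (-0.4714)·(-1) + 0.0000·(-4) = 2.1213; e_2·a_4 = (-0.3472)·3 + 0.2912·4 + 0.3696·4 + 0.0896·(-1) + (-0.8063)·(-4) = 4.7370; e_3·a_4 = (-0.7413)·3 + (-0.1122)·4 + (-0.2345)·4 + (-0.6102)·(-1) + 0.1034·(-4) = -3.4137.
u_4 = a_4 − 2.1213·e_1 − 4.7370·e_2 + 3.4137·e_3 = (1.6141, 3.2379, -0.0510, -2.5073, 0.1723).
‖u_4‖ = 4.4054, so e_4 = (0.3664, 0.7350, -0.0116, -0.5691, 0.0391).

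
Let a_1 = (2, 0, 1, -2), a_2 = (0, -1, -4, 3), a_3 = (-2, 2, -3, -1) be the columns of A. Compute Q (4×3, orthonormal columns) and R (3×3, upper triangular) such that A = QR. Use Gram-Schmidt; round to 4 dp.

Q = [[0.6667, 0.5759, -0.2844], [0.0000, -0.2592, 0.5400], [0.3333, -0.7487, -0.5573], [-0.6667, 0.2016, -0.5630]], R = [[3.0000, -3.3333, -1.6667], [0.0000, 3.8586, 0.3743], [0.0000, 0.0000, 3.8836]]

a_1 = (2, 0, 1, -2); ‖a_1‖ = 3.0000, so q_1 = (0.6667, 0.0000, 0.3333, -0.6667).
q_1·a_2 = 0.6667·0 + 0.0000·(-1) + 0.3333·(-4) + (-0.6667)·3 = -3.3333.
u_2 = a_2 + 3.3333·q_1 = (2.2222, -1.0000, -2.8889, 0.7778).
‖u_2‖ = 3.8586, so q_2 = (0.5759, -0.2592, -0.7487, 0.2016).
q_1·a_3 = 0.6667·(-2) + 0.0000·2 + 0.3333·(-3) + (-0.6667)·(-1) = -1.6667; q_2·a_3 = 0.5759·(-2) + (-0.2592)·2 + (-0.7487)·(-3) + 0.2016·(-1) = 0.3743.
u_3 = a_3 + 1.6667·q_1 − 0.3743·q_2 = (-1.1045, 2.0970, -2.1642, -2.1866).
‖u_3‖ = 3.8836, so q_3 = (-0.2844, 0.5400, -0.5573, -0.5630).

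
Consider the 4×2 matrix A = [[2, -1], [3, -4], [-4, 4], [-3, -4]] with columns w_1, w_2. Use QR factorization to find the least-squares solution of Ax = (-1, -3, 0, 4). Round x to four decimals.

x = (-0.7679, -0.3433)

q_1 = w_1/‖w_1‖ = (2, 3, -4, -3)/6.1644 = (0.3244, 0.4867, -0.6489, -0.4867).
r_{12} = q_1·w_2 = -2.9200.
u_2 = w_2 + 2.9200·q_1 = (-0.0526, -2.5789, 2.1053, -5.4211).
‖u_2‖ = 6.3619, so q_2 = (-0.0083, -0.4054, 0.3309, -0.8521).
Qᵀb = (-3.7311, -2.1841).
Back-substitute: x_2 = -2.1841/6.3619 = -0.3433.
x_1 = (-3.7311 + 2.9200·(-0.3433))/6.1644 = -0.7679.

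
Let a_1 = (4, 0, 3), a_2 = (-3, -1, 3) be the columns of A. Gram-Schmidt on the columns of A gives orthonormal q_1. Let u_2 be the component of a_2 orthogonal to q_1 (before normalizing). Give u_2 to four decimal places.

u_2 = (-2.5200, -1.0000, 3.3600)

a_1 = (4, 0, 3); ‖a_1‖ = 5.0000, so q_1 = (0.8000, 0.0000, 0.6000).
q_1·a_2 = 0.8000·(-3) + 0.0000·(-1) + 0.6000·3 = -0.6000.
u_2 = a_2 + 0.6000·q_1 = (-2.5200, -1.0000, 3.3600).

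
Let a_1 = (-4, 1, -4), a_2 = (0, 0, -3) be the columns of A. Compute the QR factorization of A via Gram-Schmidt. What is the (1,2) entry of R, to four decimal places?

e_1 = a_1/‖a_1‖ = (-4, 1, -4)/5.7446 = (-0.6963, 0.1741, -0.6963).
r_{12} = e_1·a_2 = 2.0889.

r_{12} = 2.0889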